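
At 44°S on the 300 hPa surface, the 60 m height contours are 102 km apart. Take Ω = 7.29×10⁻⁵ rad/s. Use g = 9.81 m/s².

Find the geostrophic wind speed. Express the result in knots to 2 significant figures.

110 knots

Coriolis parameter at 44°S:
f = 2Ω sin φ = 2 × 7.29×10⁻⁵ × sin 44° = 1.01×10⁻⁴ s⁻¹
Height gradient: |∂Z/∂n| = 60 m / 102000 m = 5.88×10⁻⁴
On a pressure surface, geostrophic balance gives V_g = (g/f)|∂Z/∂n|:
V_g = 9.81 × 5.88×10⁻⁴ / 1.01×10⁻⁴ = 57.0 m/s
Converting: 57.0 m/s × 1.944 = 110 knots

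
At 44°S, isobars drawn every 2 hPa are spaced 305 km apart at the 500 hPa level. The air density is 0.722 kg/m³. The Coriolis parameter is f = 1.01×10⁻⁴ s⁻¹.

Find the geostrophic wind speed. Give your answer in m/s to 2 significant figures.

Pressure gradient: |∂P/∂n| = 200 Pa / 305000 m = 6.56×10⁻⁴ Pa/m
Geostrophic balance (pressure-gradient force = Coriolis force):
V_g = (1/(fρ)) |∂P/∂n| = 6.56×10⁻⁴ / (1.01×10⁻⁴ × 0.722) = 8.99 m/s

9.0 m/s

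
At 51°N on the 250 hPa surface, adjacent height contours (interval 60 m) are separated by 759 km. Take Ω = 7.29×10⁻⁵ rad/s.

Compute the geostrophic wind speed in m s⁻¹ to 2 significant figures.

Coriolis parameter at 51°N:
f = 2Ω sin φ = 2 × 7.29×10⁻⁵ × sin 51° = 1.13×10⁻⁴ s⁻¹
Height gradient: |∂Z/∂n| = 60 m / 759000 m = 7.91×10⁻⁵
On a pressure surface, geostrophic balance gives V_g = (g/f)|∂Z/∂n|:
V_g = 9.81 × 7.91×10⁻⁵ / 1.13×10⁻⁴ = 6.84 m/s

6.8 m s⁻¹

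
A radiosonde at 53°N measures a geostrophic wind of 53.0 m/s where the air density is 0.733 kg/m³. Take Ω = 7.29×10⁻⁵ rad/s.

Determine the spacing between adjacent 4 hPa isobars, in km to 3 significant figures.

88.4 km

Coriolis parameter at 53°N:
f = 2Ω sin φ = 2 × 7.29×10⁻⁵ × sin 53° = 1.16×10⁻⁴ s⁻¹
Geostrophic balance rearranged: |∂P/∂n| = f ρ V_g
|∂P/∂n| = 1.16×10⁻⁴ × 0.733 × 53.0 = 4.52×10⁻³ Pa/m
Isobar spacing: Δn = ΔP/|∂P/∂n| = 400 Pa / 4.52×10⁻³ Pa/m = 88425 m ≈ 88.4 km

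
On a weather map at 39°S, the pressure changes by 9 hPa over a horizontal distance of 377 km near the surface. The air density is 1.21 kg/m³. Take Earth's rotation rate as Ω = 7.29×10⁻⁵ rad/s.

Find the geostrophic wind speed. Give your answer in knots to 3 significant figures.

Coriolis parameter at 39°S:
f = 2Ω sin φ = 2 × 7.29×10⁻⁵ × sin 39° = 9.18×10⁻⁵ s⁻¹
Pressure gradient: |∂P/∂n| = 900 Pa / 377000 m = 2.39×10⁻³ Pa/m
Geostrophic balance (pressure-gradient force = Coriolis force):
V_g = (1/(fρ)) |∂P/∂n| = 2.39×10⁻³ / (9.18×10⁻⁵ × 1.21) = 21.5 m/s
Converting: 21.5 m/s × 1.944 = 41.8 knots

41.8 knots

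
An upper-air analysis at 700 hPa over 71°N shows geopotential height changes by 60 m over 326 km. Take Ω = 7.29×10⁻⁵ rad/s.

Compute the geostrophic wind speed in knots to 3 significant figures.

25.5 knots

Coriolis parameter at 71°N:
f = 2Ω sin φ = 2 × 7.29×10⁻⁵ × sin 71° = 1.38×10⁻⁴ s⁻¹
Height gradient: |∂Z/∂n| = 60 m / 326000 m = 1.84×10⁻⁴
On a pressure surface, geostrophic balance gives V_g = (g/f)|∂Z/∂n|:
V_g = 9.81 × 1.84×10⁻⁴ / 1.38×10⁻⁴ = 13.1 m/s
Converting: 13.1 m/s × 1.944 = 25.5 knots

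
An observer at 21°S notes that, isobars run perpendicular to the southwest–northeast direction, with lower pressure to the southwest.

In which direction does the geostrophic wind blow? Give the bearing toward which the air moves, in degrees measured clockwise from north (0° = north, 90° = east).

The pressure-gradient force points toward the southwest (bearing 225°).
Geostrophic balance: in the Southern Hemisphere the Coriolis force deflects motion to the left, so the geostrophic wind blows 90° to the left of the pressure-gradient force (low pressure on the right).
Rotating 225° by 90° counterclockwise gives 135° — the wind blows toward the southeast.

135°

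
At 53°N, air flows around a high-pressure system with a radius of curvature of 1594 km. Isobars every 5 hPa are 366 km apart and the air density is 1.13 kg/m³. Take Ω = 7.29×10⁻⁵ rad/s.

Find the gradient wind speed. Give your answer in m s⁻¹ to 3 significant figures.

Coriolis parameter at 53°N:
f = 2Ω sin φ = 2 × 7.29×10⁻⁵ × sin 53° = 1.16×10⁻⁴ s⁻¹
Pressure gradient: |∂P/∂n| = 500 Pa / 366000 m = 1.37×10⁻³ Pa/m
Geostrophic speed: V_g = |∂P/∂n|/(fρ) = 1.37×10⁻³/(1.16×10⁻⁴ × 1.13) = 10.4 m/s
Around a high, pressure-gradient force acts outward with centrifugal, so Coriolis balances both:
fV = (1/ρ)|∂P/∂n| + V²/R  →  V² − fR·V + fR·V_g = 0
With fR = 1.16×10⁻⁴ × 1594×10³ m = 186 m/s:
V = [fR − √((fR)² − 4 fR V_g)]/2 = [186 − √(186² − 4×186×10.4)]/2 = 11 m/s
Supergeostrophic (V > V_g = 10.4 m/s), as expected around a high.

11.0 m s⁻¹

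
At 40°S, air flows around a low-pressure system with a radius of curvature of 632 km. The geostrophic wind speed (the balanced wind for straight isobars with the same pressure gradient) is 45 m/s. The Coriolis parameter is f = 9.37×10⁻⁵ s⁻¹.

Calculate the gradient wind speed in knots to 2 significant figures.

58 knots

Around a low, centrifugal force acts outward with Coriolis, so pressure-gradient force balances both:
(1/ρ)|∂P/∂n| = fV + V²/R  →  V² + fR·V − fR·V_g = 0
With fR = 9.37×10⁻⁵ × 632×10³ m = 59.2 m/s:
V = [−fR + √((fR)² + 4 fR V_g)]/2 = [−59.2 + √(59.2² + 4×59.2×45)]/2 = 29.9 m/s
Subgeostrophic (V < V_g = 45 m/s), as expected around a low.
Converting: 29.9 m/s × 1.944 = 58 knots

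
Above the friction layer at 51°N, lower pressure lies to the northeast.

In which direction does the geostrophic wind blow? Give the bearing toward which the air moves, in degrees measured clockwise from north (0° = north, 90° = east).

The pressure-gradient force points toward the northeast (bearing 045°).
Geostrophic balance: in the Northern Hemisphere the Coriolis force deflects motion to the right, so the geostrophic wind blows 90° to the right of the pressure-gradient force (low pressure on the left).
Rotating 045° by 90° clockwise gives 135° — the wind blows toward the southeast.

135°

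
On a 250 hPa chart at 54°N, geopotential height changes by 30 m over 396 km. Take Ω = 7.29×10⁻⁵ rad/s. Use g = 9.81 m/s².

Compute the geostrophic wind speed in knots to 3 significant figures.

12.2 knots

Coriolis parameter at 54°N:
f = 2Ω sin φ = 2 × 7.29×10⁻⁵ × sin 54° = 1.18×10⁻⁴ s⁻¹
Height gradient: |∂Z/∂n| = 30 m / 396000 m = 7.58×10⁻⁵
On a pressure surface, geostrophic balance gives V_g = (g/f)|∂Z/∂n|:
V_g = 9.81 × 7.58×10⁻⁵ / 1.18×10⁻⁴ = 6.30 m/s
Converting: 6.30 m/s × 1.944 = 12.2 knots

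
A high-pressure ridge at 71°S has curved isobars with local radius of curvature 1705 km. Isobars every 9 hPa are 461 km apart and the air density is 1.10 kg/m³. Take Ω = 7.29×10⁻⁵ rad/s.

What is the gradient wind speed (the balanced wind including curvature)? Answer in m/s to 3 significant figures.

Coriolis parameter at 71°S:
f = 2Ω sin φ = 2 × 7.29×10⁻⁵ × sin 71° = 1.38×10⁻⁴ s⁻¹
Pressure gradient: |∂P/∂n| = 900 Pa / 461000 m = 1.95×10⁻³ Pa/m
Geostrophic speed: V_g = |∂P/∂n|/(fρ) = 1.95×10⁻³/(1.38×10⁻⁴ × 1.10) = 12.9 m/s
Around a high, pressure-gradient force acts outward with centrifugal, so Coriolis balances both:
fV = (1/ρ)|∂P/∂n| + V²/R  →  V² − fR·V + fR·V_g = 0
With fR = 1.38×10⁻⁴ × 1705×10³ m = 235 m/s:
V = [fR − √((fR)² − 4 fR V_g)]/2 = [235 − √(235² − 4×235×12.9)]/2 = 13.7 m/s
Supergeostrophic (V > V_g = 12.9 m/s), as expected around a high.

13.7 m/s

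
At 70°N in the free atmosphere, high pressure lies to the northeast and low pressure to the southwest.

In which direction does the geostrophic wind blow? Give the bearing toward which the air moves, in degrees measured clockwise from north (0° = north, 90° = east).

The pressure-gradient force points toward the southwest (bearing 225°).
Geostrophic balance: in the Northern Hemisphere the Coriolis force deflects motion to the right, so the geostrophic wind blows 90° to the right of the pressure-gradient force (low pressure on the left).
Rotating 225° by 90° clockwise gives 315° — the wind blows toward the northwest.

315°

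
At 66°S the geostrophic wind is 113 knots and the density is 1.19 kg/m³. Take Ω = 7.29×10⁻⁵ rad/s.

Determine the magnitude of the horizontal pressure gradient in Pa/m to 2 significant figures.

9.2×10⁻³ Pa/m

Coriolis parameter at 66°S:
f = 2Ω sin φ = 2 × 7.29×10⁻⁵ × sin 66° = 1.33×10⁻⁴ s⁻¹
Wind speed in SI: 113 knots = 58.1 m/s
Geostrophic balance rearranged: |∂P/∂n| = f ρ V_g
|∂P/∂n| = 1.33×10⁻⁴ × 1.19 × 58.1 = 9.21×10⁻³ Pa/m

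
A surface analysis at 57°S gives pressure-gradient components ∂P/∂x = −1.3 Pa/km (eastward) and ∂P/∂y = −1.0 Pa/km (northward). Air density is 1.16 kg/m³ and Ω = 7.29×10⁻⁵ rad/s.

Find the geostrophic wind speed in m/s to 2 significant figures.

Coriolis parameter at 57°S:
f = 2Ω sin φ = 2 × 7.29×10⁻⁵ × sin 57° = 1.22×10⁻⁴ s⁻¹
In the Southern Hemisphere f is negative: f = −1.22×10⁻⁴ s⁻¹.
Component geostrophic relations (x east, y north):
u_g = −(1/(fρ)) ∂P/∂y,  v_g = (1/(fρ)) ∂P/∂x
u_g = −(−1.0×10⁻³)/(−1.22×10⁻⁴ × 1.16) = −7.05 m/s;  v_g = (−1.3×10⁻³)/(−1.22×10⁻⁴ × 1.16) = 9.17 m/s
|V_g| = √(u_g² + v_g²) = 11.6 m/s

12 m/s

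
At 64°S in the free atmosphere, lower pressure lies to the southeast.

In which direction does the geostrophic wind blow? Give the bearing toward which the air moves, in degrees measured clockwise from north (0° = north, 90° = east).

The pressure-gradient force points toward the southeast (bearing 135°).
Geostrophic balance: in the Southern Hemisphere the Coriolis force deflects motion to the left, so the geostrophic wind blows 90° to the left of the pressure-gradient force (low pressure on the right).
Rotating 135° by 90° counterclockwise gives 045° — the wind blows toward the northeast.

045°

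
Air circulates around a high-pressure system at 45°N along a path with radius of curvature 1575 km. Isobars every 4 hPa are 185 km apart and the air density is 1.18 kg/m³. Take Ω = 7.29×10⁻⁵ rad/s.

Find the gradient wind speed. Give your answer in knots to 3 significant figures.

Coriolis parameter at 45°N:
f = 2Ω sin φ = 2 × 7.29×10⁻⁵ × sin 45° = 1.03×10⁻⁴ s⁻¹
Pressure gradient: |∂P/∂n| = 400 Pa / 185000 m = 2.16×10⁻³ Pa/m
Geostrophic speed: V_g = |∂P/∂n|/(fρ) = 2.16×10⁻³/(1.03×10⁻⁴ × 1.18) = 17.8 m/s
Around a high, pressure-gradient force acts outward with centrifugal, so Coriolis balances both:
fV = (1/ρ)|∂P/∂n| + V²/R  →  V² − fR·V + fR·V_g = 0
With fR = 1.03×10⁻⁴ × 1575×10³ m = 162 m/s:
V = [fR − √((fR)² − 4 fR V_g)]/2 = [162 − √(162² − 4×162×17.8)]/2 = 20.3 m/s
Supergeostrophic (V > V_g = 17.8 m/s), as expected around a high.
Converting: 20.3 m/s × 1.944 = 39.5 knots

39.5 knots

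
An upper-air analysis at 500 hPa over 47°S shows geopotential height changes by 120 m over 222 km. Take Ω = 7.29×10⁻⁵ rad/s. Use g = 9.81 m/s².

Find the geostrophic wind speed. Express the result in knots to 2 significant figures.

97 knots

Coriolis parameter at 47°S:
f = 2Ω sin φ = 2 × 7.29×10⁻⁵ × sin 47° = 1.07×10⁻⁴ s⁻¹
Height gradient: |∂Z/∂n| = 120 m / 222000 m = 5.41×10⁻⁴
On a pressure surface, geostrophic balance gives V_g = (g/f)|∂Z/∂n|:
V_g = 9.81 × 5.41×10⁻⁴ / 1.07×10⁻⁴ = 49.7 m/s
Converting: 49.7 m/s × 1.944 = 97 knots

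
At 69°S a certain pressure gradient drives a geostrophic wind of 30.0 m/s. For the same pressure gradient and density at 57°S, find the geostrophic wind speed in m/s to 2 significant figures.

33 m/s

With the same pressure gradient and density, V_g ∝ 1/f ∝ 1/sin φ.
V₂ = V₁ · sin φ₁ / sin φ₂ = 30.0 × sin 69° / sin 57°
V₂ = 30.0 × 0.9336/0.8387 = 33 m/s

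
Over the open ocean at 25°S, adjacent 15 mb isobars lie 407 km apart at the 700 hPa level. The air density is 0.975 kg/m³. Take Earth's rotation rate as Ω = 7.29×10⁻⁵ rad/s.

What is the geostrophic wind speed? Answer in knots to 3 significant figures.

Coriolis parameter at 25°S:
f = 2Ω sin φ = 2 × 7.29×10⁻⁵ × sin 25° = 6.16×10⁻⁵ s⁻¹
Pressure gradient: |∂P/∂n| = 1500 Pa / 407000 m = 3.69×10⁻³ Pa/m
Geostrophic balance (pressure-gradient force = Coriolis force):
V_g = (1/(fρ)) |∂P/∂n| = 3.69×10⁻³ / (6.16×10⁻⁵ × 0.975) = 61.3 m/s
Converting: 61.3 m/s × 1.944 = 119 knots

119 knots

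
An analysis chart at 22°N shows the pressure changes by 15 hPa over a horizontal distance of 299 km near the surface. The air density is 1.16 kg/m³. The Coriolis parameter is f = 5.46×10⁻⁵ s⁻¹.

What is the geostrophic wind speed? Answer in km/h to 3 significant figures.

285 km/h

Pressure gradient: |∂P/∂n| = 1500 Pa / 299000 m = 5.02×10⁻³ Pa/m
Geostrophic balance (pressure-gradient force = Coriolis force):
V_g = (1/(fρ)) |∂P/∂n| = 5.02×10⁻³ / (5.46×10⁻⁵ × 1.16) = 79.2 m/s
Converting: 79.2 m/s × 3.6 = 285 km/h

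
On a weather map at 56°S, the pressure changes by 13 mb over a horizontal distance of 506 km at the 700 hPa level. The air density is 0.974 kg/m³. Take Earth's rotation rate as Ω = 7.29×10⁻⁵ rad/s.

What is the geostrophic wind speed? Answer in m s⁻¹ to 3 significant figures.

Coriolis parameter at 56°S:
f = 2Ω sin φ = 2 × 7.29×10⁻⁵ × sin 56° = 1.21×10⁻⁴ s⁻¹
Pressure gradient: |∂P/∂n| = 1300 Pa / 506000 m = 2.57×10⁻³ Pa/m
Geostrophic balance (pressure-gradient force = Coriolis force):
V_g = (1/(fρ)) |∂P/∂n| = 2.57×10⁻³ / (1.21×10⁻⁴ × 0.974) = 21.8 m/s

21.8 m s⁻¹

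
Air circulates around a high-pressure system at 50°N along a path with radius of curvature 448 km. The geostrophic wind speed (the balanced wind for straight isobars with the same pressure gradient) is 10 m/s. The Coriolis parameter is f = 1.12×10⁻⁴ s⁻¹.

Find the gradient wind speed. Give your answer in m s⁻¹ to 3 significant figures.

13.8 m s⁻¹

Around a high, pressure-gradient force acts outward with centrifugal, so Coriolis balances both:
fV = (1/ρ)|∂P/∂n| + V²/R  →  V² − fR·V + fR·V_g = 0
With fR = 1.12×10⁻⁴ × 448×10³ m = 50.2 m/s:
V = [fR − √((fR)² − 4 fR V_g)]/2 = [50.2 − √(50.2² − 4×50.2×10)]/2 = 13.8 m/s
Supergeostrophic (V > V_g = 10 m/s), as expected around a high.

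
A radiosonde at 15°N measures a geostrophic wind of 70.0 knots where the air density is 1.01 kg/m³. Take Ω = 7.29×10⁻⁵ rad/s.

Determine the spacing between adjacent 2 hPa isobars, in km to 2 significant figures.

Coriolis parameter at 15°N:
f = 2Ω sin φ = 2 × 7.29×10⁻⁵ × sin 15° = 3.77×10⁻⁵ s⁻¹
Wind speed in SI: 70.0 knots = 36.0 m/s
Geostrophic balance rearranged: |∂P/∂n| = f ρ V_g
|∂P/∂n| = 3.77×10⁻⁵ × 1.01 × 36.0 = 1.37×10⁻³ Pa/m
Isobar spacing: Δn = ΔP/|∂P/∂n| = 200 Pa / 1.37×10⁻³ Pa/m = 145720 m ≈ 150 km

150 km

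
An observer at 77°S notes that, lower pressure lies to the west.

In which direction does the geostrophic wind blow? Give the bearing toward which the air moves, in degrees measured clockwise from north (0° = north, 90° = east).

180°

The pressure-gradient force points toward the west (bearing 270°).
Geostrophic balance: in the Southern Hemisphere the Coriolis force deflects motion to the left, so the geostrophic wind blows 90° to the left of the pressure-gradient force (low pressure on the right).
Rotating 270° by 90° counterclockwise gives 180° — the wind blows toward the south.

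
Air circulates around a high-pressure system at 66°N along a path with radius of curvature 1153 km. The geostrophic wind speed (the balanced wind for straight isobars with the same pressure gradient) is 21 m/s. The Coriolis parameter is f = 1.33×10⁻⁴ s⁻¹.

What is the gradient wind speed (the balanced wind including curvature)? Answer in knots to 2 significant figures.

49 knots

Around a high, pressure-gradient force acts outward with centrifugal, so Coriolis balances both:
fV = (1/ρ)|∂P/∂n| + V²/R  →  V² − fR·V + fR·V_g = 0
With fR = 1.33×10⁻⁴ × 1153×10³ m = 153 m/s:
V = [fR − √((fR)² − 4 fR V_g)]/2 = [153 − √(153² − 4×153×21)]/2 = 25.1 m/s
Supergeostrophic (V > V_g = 21 m/s), as expected around a high.
Converting: 25.1 m/s × 1.944 = 49 knots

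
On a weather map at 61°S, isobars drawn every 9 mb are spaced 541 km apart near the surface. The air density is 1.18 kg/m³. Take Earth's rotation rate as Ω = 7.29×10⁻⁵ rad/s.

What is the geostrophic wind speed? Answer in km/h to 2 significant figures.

40 km/h

Coriolis parameter at 61°S:
f = 2Ω sin φ = 2 × 7.29×10⁻⁵ × sin 61° = 1.28×10⁻⁴ s⁻¹
Pressure gradient: |∂P/∂n| = 900 Pa / 541000 m = 1.66×10⁻³ Pa/m
Geostrophic balance (pressure-gradient force = Coriolis force):
V_g = (1/(fρ)) |∂P/∂n| = 1.66×10⁻³ / (1.28×10⁻⁴ × 1.18) = 11.1 m/s
Converting: 11.1 m/s × 3.6 = 40 km/h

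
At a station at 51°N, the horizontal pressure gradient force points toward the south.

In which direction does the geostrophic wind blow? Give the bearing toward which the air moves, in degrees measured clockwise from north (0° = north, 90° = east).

270°

The pressure-gradient force points toward the south (bearing 180°).
Geostrophic balance: in the Northern Hemisphere the Coriolis force deflects motion to the right, so the geostrophic wind blows 90° to the right of the pressure-gradient force (low pressure on the left).
Rotating 180° by 90° clockwise gives 270° — the wind blows toward the west.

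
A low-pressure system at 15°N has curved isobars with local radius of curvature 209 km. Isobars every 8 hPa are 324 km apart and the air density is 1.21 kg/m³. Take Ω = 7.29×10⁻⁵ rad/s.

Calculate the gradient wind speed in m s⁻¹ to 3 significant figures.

17.1 m s⁻¹

Coriolis parameter at 15°N:
f = 2Ω sin φ = 2 × 7.29×10⁻⁵ × sin 15° = 3.77×10⁻⁵ s⁻¹
Pressure gradient: |∂P/∂n| = 800 Pa / 324000 m = 2.47×10⁻³ Pa/m
Geostrophic speed: V_g = |∂P/∂n|/(fρ) = 2.47×10⁻³/(3.77×10⁻⁵ × 1.21) = 54.1 m/s
Around a low, centrifugal force acts outward with Coriolis, so pressure-gradient force balances both:
(1/ρ)|∂P/∂n| = fV + V²/R  →  V² + fR·V − fR·V_g = 0
With fR = 3.77×10⁻⁵ × 209×10³ m = 7.89 m/s:
V = [−fR + √((fR)² + 4 fR V_g)]/2 = [−7.89 + √(7.89² + 4×7.89×54.1)]/2 = 17.1 m/s
Subgeostrophic (V < V_g = 54.1 m/s), as expected around a low.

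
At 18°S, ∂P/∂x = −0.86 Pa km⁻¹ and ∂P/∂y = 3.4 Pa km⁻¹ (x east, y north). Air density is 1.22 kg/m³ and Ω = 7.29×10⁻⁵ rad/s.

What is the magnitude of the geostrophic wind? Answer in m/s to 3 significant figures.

Coriolis parameter at 18°S:
f = 2Ω sin φ = 2 × 7.29×10⁻⁵ × sin 18° = 4.51×10⁻⁵ s⁻¹
In the Southern Hemisphere f is negative: f = −4.51×10⁻⁵ s⁻¹.
Component geostrophic relations (x east, y north):
u_g = −(1/(fρ)) ∂P/∂y,  v_g = (1/(fρ)) ∂P/∂x
u_g = −(3.4×10⁻³)/(−4.51×10⁻⁵ × 1.22) = 61.9 m/s;  v_g = (−0.86×10⁻³)/(−4.51×10⁻⁵ × 1.22) = 15.6 m/s
|V_g| = √(u_g² + v_g²) = 63.8 m/s

63.8 m/s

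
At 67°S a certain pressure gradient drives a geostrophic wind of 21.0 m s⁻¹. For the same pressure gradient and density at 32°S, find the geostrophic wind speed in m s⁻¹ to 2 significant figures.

36 m s⁻¹

With the same pressure gradient and density, V_g ∝ 1/f ∝ 1/sin φ.
V₂ = V₁ · sin φ₁ / sin φ₂ = 21.0 × sin 67° / sin 32°
V₂ = 21.0 × 0.9205/0.5299 = 36 m s⁻¹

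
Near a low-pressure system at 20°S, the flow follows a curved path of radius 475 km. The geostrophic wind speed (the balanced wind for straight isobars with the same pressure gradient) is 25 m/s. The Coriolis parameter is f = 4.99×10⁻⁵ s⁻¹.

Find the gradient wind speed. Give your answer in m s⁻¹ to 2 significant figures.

15 m s⁻¹

Around a low, centrifugal force acts outward with Coriolis, so pressure-gradient force balances both:
(1/ρ)|∂P/∂n| = fV + V²/R  →  V² + fR·V − fR·V_g = 0
With fR = 4.99×10⁻⁵ × 475×10³ m = 23.7 m/s:
V = [−fR + √((fR)² + 4 fR V_g)]/2 = [−23.7 + √(23.7² + 4×23.7×25)]/2 = 15.2 m/s
Subgeostrophic (V < V_g = 25 m/s), as expected around a low.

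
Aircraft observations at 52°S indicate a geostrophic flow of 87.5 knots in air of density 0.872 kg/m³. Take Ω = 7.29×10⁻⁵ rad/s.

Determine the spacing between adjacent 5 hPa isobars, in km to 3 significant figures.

111 km

Coriolis parameter at 52°S:
f = 2Ω sin φ = 2 × 7.29×10⁻⁵ × sin 52° = 1.15×10⁻⁴ s⁻¹
Wind speed in SI: 87.5 knots = 45.0 m/s
Geostrophic balance rearranged: |∂P/∂n| = f ρ V_g
|∂P/∂n| = 1.15×10⁻⁴ × 0.872 × 45.0 = 4.51×10⁻³ Pa/m
Isobar spacing: Δn = ΔP/|∂P/∂n| = 500 Pa / 4.51×10⁻³ Pa/m = 110871 m ≈ 111 km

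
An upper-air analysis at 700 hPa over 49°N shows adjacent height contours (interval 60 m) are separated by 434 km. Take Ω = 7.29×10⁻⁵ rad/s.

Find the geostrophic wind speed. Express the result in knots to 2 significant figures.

24 knots

Coriolis parameter at 49°N:
f = 2Ω sin φ = 2 × 7.29×10⁻⁵ × sin 49° = 1.10×10⁻⁴ s⁻¹
Height gradient: |∂Z/∂n| = 60 m / 434000 m = 1.38×10⁻⁴
On a pressure surface, geostrophic balance gives V_g = (g/f)|∂Z/∂n|:
V_g = 9.81 × 1.38×10⁻⁴ / 1.10×10⁻⁴ = 12.3 m/s
Converting: 12.3 m/s × 1.944 = 24 knots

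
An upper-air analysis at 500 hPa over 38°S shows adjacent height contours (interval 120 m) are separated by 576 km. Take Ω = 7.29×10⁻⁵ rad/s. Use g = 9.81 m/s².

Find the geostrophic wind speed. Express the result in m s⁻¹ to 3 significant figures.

Coriolis parameter at 38°S:
f = 2Ω sin φ = 2 × 7.29×10⁻⁵ × sin 38° = 8.98×10⁻⁵ s⁻¹
Height gradient: |∂Z/∂n| = 120 m / 576000 m = 2.08×10⁻⁴
On a pressure surface, geostrophic balance gives V_g = (g/f)|∂Z/∂n|:
V_g = 9.81 × 2.08×10⁻⁴ / 8.98×10⁻⁵ = 22.8 m/s

22.8 m s⁻¹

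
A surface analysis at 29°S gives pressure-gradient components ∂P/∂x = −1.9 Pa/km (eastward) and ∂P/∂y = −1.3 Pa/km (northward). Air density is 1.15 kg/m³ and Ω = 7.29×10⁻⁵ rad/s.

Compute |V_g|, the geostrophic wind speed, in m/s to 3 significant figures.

Coriolis parameter at 29°S:
f = 2Ω sin φ = 2 × 7.29×10⁻⁵ × sin 29° = 7.07×10⁻⁵ s⁻¹
In the Southern Hemisphere f is negative: f = −7.07×10⁻⁵ s⁻¹.
Component geostrophic relations (x east, y north):
u_g = −(1/(fρ)) ∂P/∂y,  v_g = (1/(fρ)) ∂P/∂x
u_g = −(−1.3×10⁻³)/(−7.07×10⁻⁵ × 1.15) = −16.0 m/s;  v_g = (−1.9×10⁻³)/(−7.07×10⁻⁵ × 1.15) = 23.4 m/s
|V_g| = √(u_g² + v_g²) = 28.3 m/s

28.3 m/s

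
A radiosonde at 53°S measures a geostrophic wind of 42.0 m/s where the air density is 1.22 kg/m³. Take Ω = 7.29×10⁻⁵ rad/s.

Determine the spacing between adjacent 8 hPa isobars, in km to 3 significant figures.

Coriolis parameter at 53°S:
f = 2Ω sin φ = 2 × 7.29×10⁻⁵ × sin 53° = 1.16×10⁻⁴ s⁻¹
Geostrophic balance rearranged: |∂P/∂n| = f ρ V_g
|∂P/∂n| = 1.16×10⁻⁴ × 1.22 × 42.0 = 5.97×10⁻³ Pa/m
Isobar spacing: Δn = ΔP/|∂P/∂n| = 800 Pa / 5.97×10⁻³ Pa/m = 134083 m ≈ 134 km

134 km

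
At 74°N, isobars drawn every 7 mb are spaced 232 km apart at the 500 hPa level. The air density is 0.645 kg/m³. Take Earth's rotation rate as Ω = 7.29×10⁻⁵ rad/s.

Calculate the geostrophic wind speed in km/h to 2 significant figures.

Coriolis parameter at 74°N:
f = 2Ω sin φ = 2 × 7.29×10⁻⁵ × sin 74° = 1.40×10⁻⁴ s⁻¹
Pressure gradient: |∂P/∂n| = 700 Pa / 232000 m = 3.02×10⁻³ Pa/m
Geostrophic balance (pressure-gradient force = Coriolis force):
V_g = (1/(fρ)) |∂P/∂n| = 3.02×10⁻³ / (1.40×10⁻⁴ × 0.645) = 33.4 m/s
Converting: 33.4 m/s × 3.6 = 120 km/h

120 km/h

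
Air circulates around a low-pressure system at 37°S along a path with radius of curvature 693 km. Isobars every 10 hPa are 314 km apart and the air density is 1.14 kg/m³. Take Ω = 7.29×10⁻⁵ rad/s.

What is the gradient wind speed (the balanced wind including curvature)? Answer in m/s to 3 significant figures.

23.1 m/s

Coriolis parameter at 37°S:
f = 2Ω sin φ = 2 × 7.29×10⁻⁵ × sin 37° = 8.77×10⁻⁵ s⁻¹
Pressure gradient: |∂P/∂n| = 1000 Pa / 314000 m = 3.18×10⁻³ Pa/m
Geostrophic speed: V_g = |∂P/∂n|/(fρ) = 3.18×10⁻³/(8.77×10⁻⁵ × 1.14) = 31.8 m/s
Around a low, centrifugal force acts outward with Coriolis, so pressure-gradient force balances both:
(1/ρ)|∂P/∂n| = fV + V²/R  →  V² + fR·V − fR·V_g = 0
With fR = 8.77×10⁻⁵ × 693×10³ m = 60.8 m/s:
V = [−fR + √((fR)² + 4 fR V_g)]/2 = [−60.8 + √(60.8² + 4×60.8×31.8)]/2 = 23.1 m/s
Subgeostrophic (V < V_g = 31.8 m/s), as expected around a low.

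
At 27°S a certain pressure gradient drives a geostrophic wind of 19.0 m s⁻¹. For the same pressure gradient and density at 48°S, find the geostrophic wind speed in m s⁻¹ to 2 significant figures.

12 m s⁻¹

With the same pressure gradient and density, V_g ∝ 1/f ∝ 1/sin φ.
V₂ = V₁ · sin φ₁ / sin φ₂ = 19.0 × sin 27° / sin 48°
V₂ = 19.0 × 0.4540/0.7431 = 12 m s⁻¹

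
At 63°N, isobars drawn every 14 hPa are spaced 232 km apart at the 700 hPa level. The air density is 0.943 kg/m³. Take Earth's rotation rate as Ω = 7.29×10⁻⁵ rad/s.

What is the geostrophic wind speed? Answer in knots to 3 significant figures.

95.8 knots

Coriolis parameter at 63°N:
f = 2Ω sin φ = 2 × 7.29×10⁻⁵ × sin 63° = 1.30×10⁻⁴ s⁻¹
Pressure gradient: |∂P/∂n| = 1400 Pa / 232000 m = 6.03×10⁻³ Pa/m
Geostrophic balance (pressure-gradient force = Coriolis force):
V_g = (1/(fρ)) |∂P/∂n| = 6.03×10⁻³ / (1.30×10⁻⁴ × 0.943) = 49.3 m/s
Converting: 49.3 m/s × 1.944 = 95.8 knots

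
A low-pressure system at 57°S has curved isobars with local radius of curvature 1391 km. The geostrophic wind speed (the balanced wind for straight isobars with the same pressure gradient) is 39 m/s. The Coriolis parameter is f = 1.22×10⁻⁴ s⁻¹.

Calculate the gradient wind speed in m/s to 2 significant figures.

33 m/s

Around a low, centrifugal force acts outward with Coriolis, so pressure-gradient force balances both:
(1/ρ)|∂P/∂n| = fV + V²/R  →  V² + fR·V − fR·V_g = 0
With fR = 1.22×10⁻⁴ × 1391×10³ m = 170 m/s:
V = [−fR + √((fR)² + 4 fR V_g)]/2 = [−170 + √(170² + 4×170×39)]/2 = 32.7 m/s
Subgeostrophic (V < V_g = 39 m/s), as expected around a low.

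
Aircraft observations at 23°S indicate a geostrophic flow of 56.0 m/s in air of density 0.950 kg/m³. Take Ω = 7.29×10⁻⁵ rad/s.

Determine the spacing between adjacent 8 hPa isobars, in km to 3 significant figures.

Coriolis parameter at 23°S:
f = 2Ω sin φ = 2 × 7.29×10⁻⁵ × sin 23° = 5.70×10⁻⁵ s⁻¹
Geostrophic balance rearranged: |∂P/∂n| = f ρ V_g
|∂P/∂n| = 5.70×10⁻⁵ × 0.950 × 56.0 = 3.03×10⁻³ Pa/m
Isobar spacing: Δn = ΔP/|∂P/∂n| = 800 Pa / 3.03×10⁻³ Pa/m = 263963 m ≈ 264 km

264 km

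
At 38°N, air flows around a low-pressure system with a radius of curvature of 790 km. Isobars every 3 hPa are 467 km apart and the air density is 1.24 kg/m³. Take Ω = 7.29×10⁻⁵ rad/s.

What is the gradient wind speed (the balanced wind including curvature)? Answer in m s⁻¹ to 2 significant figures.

5.4 m s⁻¹

Coriolis parameter at 38°N:
f = 2Ω sin φ = 2 × 7.29×10⁻⁵ × sin 38° = 8.98×10⁻⁵ s⁻¹
Pressure gradient: |∂P/∂n| = 300 Pa / 467000 m = 6.42×10⁻⁴ Pa/m
Geostrophic speed: V_g = |∂P/∂n|/(fρ) = 6.42×10⁻⁴/(8.98×10⁻⁵ × 1.24) = 5.77 m/s
Around a low, centrifugal force acts outward with Coriolis, so pressure-gradient force balances both:
(1/ρ)|∂P/∂n| = fV + V²/R  →  V² + fR·V − fR·V_g = 0
With fR = 8.98×10⁻⁵ × 790×10³ m = 70.9 m/s:
V = [−fR + √((fR)² + 4 fR V_g)]/2 = [−70.9 + √(70.9² + 4×70.9×5.77)]/2 = 5.37 m/s
Subgeostrophic (V < V_g = 5.77 m/s), as expected around a low.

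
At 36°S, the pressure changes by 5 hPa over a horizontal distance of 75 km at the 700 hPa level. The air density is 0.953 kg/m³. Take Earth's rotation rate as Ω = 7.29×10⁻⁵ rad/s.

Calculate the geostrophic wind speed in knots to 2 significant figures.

160 knots

Coriolis parameter at 36°S:
f = 2Ω sin φ = 2 × 7.29×10⁻⁵ × sin 36° = 8.57×10⁻⁵ s⁻¹
Pressure gradient: |∂P/∂n| = 500 Pa / 75000 m = 6.67×10⁻³ Pa/m
Geostrophic balance (pressure-gradient force = Coriolis force):
V_g = (1/(fρ)) |∂P/∂n| = 6.67×10⁻³ / (8.57×10⁻⁵ × 0.953) = 81.6 m/s
Converting: 81.6 m/s × 1.944 = 160 knots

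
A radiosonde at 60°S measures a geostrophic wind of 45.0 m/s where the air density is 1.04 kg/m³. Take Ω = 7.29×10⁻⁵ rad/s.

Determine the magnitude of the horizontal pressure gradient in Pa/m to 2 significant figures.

5.9×10⁻³ Pa/m

Coriolis parameter at 60°S:
f = 2Ω sin φ = 2 × 7.29×10⁻⁵ × sin 60° = 1.26×10⁻⁴ s⁻¹
Geostrophic balance rearranged: |∂P/∂n| = f ρ V_g
|∂P/∂n| = 1.26×10⁻⁴ × 1.04 × 45.0 = 5.91×10⁻³ Pa/m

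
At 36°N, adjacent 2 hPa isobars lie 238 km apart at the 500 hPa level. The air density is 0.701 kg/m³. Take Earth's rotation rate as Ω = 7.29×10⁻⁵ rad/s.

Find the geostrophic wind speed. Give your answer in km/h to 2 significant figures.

50 km/h

Coriolis parameter at 36°N:
f = 2Ω sin φ = 2 × 7.29×10⁻⁵ × sin 36° = 8.57×10⁻⁵ s⁻¹
Pressure gradient: |∂P/∂n| = 200 Pa / 238000 m = 8.40×10⁻⁴ Pa/m
Geostrophic balance (pressure-gradient force = Coriolis force):
V_g = (1/(fρ)) |∂P/∂n| = 8.40×10⁻⁴ / (8.57×10⁻⁵ × 0.701) = 14.0 m/s
Converting: 14.0 m/s × 3.6 = 50 km/h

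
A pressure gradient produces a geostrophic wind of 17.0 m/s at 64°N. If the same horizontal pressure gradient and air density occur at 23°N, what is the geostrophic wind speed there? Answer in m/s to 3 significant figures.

With the same pressure gradient and density, V_g ∝ 1/f ∝ 1/sin φ.
V₂ = V₁ · sin φ₁ / sin φ₂ = 17.0 × sin 64° / sin 23°
V₂ = 17.0 × 0.8988/0.3907 = 39.1 m/s

39.1 m/s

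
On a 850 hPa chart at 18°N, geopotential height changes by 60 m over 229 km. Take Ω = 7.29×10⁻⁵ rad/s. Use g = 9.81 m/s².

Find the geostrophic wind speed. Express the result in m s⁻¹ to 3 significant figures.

Coriolis parameter at 18°N:
f = 2Ω sin φ = 2 × 7.29×10⁻⁵ × sin 18° = 4.51×10⁻⁵ s⁻¹
Height gradient: |∂Z/∂n| = 60 m / 229000 m = 2.62×10⁻⁴
On a pressure surface, geostrophic balance gives V_g = (g/f)|∂Z/∂n|:
V_g = 9.81 × 2.62×10⁻⁴ / 4.51×10⁻⁵ = 57.0 m/s

57.0 m s⁻¹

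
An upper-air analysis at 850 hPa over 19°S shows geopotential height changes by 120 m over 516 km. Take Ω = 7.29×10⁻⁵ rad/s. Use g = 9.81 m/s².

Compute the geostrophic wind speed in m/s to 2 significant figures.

48 m/s

Coriolis parameter at 19°S:
f = 2Ω sin φ = 2 × 7.29×10⁻⁵ × sin 19° = 4.75×10⁻⁵ s⁻¹
Height gradient: |∂Z/∂n| = 120 m / 516000 m = 2.33×10⁻⁴
On a pressure surface, geostrophic balance gives V_g = (g/f)|∂Z/∂n|:
V_g = 9.81 × 2.33×10⁻⁴ / 4.75×10⁻⁵ = 48.1 m/s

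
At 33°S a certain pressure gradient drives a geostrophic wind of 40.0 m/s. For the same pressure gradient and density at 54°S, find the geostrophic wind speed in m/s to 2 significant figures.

With the same pressure gradient and density, V_g ∝ 1/f ∝ 1/sin φ.
V₂ = V₁ · sin φ₁ / sin φ₂ = 40.0 × sin 33° / sin 54°
V₂ = 40.0 × 0.5446/0.8090 = 27 m/s

27 m/s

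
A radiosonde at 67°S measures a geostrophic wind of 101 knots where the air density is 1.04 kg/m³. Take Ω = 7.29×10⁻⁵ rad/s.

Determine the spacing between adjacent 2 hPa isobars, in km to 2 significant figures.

28 km

Coriolis parameter at 67°S:
f = 2Ω sin φ = 2 × 7.29×10⁻⁵ × sin 67° = 1.34×10⁻⁴ s⁻¹
Wind speed in SI: 101 knots = 52.0 m/s
Geostrophic balance rearranged: |∂P/∂n| = f ρ V_g
|∂P/∂n| = 1.34×10⁻⁴ × 1.04 × 52.0 = 7.25×10⁻³ Pa/m
Isobar spacing: Δn = ΔP/|∂P/∂n| = 200 Pa / 7.25×10⁻³ Pa/m = 27577 m ≈ 28 km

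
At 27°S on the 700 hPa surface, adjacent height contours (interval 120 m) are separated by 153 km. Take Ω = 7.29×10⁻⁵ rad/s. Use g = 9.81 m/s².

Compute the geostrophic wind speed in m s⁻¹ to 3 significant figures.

116 m s⁻¹

Coriolis parameter at 27°S:
f = 2Ω sin φ = 2 × 7.29×10⁻⁵ × sin 27° = 6.62×10⁻⁵ s⁻¹
Height gradient: |∂Z/∂n| = 120 m / 153000 m = 7.84×10⁻⁴
On a pressure surface, geostrophic balance gives V_g = (g/f)|∂Z/∂n|:
V_g = 9.81 × 7.84×10⁻⁴ / 6.62×10⁻⁵ = 116 m/s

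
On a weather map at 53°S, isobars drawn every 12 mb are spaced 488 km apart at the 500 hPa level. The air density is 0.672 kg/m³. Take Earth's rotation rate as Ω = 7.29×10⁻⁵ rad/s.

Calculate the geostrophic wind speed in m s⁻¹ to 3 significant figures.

31.4 m s⁻¹

Coriolis parameter at 53°S:
f = 2Ω sin φ = 2 × 7.29×10⁻⁵ × sin 53° = 1.16×10⁻⁴ s⁻¹
Pressure gradient: |∂P/∂n| = 1200 Pa / 488000 m = 2.46×10⁻³ Pa/m
Geostrophic balance (pressure-gradient force = Coriolis force):
V_g = (1/(fρ)) |∂P/∂n| = 2.46×10⁻³ / (1.16×10⁻⁴ × 0.672) = 31.4 m/s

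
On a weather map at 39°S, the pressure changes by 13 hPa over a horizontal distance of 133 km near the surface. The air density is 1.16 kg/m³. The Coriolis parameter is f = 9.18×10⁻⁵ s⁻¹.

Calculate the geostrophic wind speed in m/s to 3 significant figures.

91.8 m/s

Pressure gradient: |∂P/∂n| = 1300 Pa / 133000 m = 9.77×10⁻³ Pa/m
Geostrophic balance (pressure-gradient force = Coriolis force):
V_g = (1/(fρ)) |∂P/∂n| = 9.77×10⁻³ / (9.18×10⁻⁵ × 1.16) = 91.8 m/s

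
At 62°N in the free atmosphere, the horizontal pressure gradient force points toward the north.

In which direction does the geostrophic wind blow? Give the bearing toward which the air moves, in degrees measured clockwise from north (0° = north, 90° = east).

090°

The pressure-gradient force points toward the north (bearing 000°).
Geostrophic balance: in the Northern Hemisphere the Coriolis force deflects motion to the right, so the geostrophic wind blows 90° to the right of the pressure-gradient force (low pressure on the left).
Rotating 000° by 90° clockwise gives 090° — the wind blows toward the east.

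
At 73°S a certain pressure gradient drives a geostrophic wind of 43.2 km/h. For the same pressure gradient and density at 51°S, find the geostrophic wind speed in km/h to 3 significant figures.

With the same pressure gradient and density, V_g ∝ 1/f ∝ 1/sin φ.
V₂ = V₁ · sin φ₁ / sin φ₂ = 43.2 × sin 73° / sin 51°
V₂ = 43.2 × 0.9563/0.7771 = 53.2 km/h

53.2 km/h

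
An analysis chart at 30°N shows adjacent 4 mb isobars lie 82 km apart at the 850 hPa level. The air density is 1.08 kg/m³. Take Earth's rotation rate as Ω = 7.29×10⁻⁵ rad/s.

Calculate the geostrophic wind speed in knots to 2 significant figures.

120 knots

Coriolis parameter at 30°N:
f = 2Ω sin φ = 2 × 7.29×10⁻⁵ × sin 30° = 7.29×10⁻⁵ s⁻¹
Pressure gradient: |∂P/∂n| = 400 Pa / 82000 m = 4.88×10⁻³ Pa/m
Geostrophic balance (pressure-gradient force = Coriolis force):
V_g = (1/(fρ)) |∂P/∂n| = 4.88×10⁻³ / (7.29×10⁻⁵ × 1.08) = 62.0 m/s
Converting: 62.0 m/s × 1.944 = 120 knots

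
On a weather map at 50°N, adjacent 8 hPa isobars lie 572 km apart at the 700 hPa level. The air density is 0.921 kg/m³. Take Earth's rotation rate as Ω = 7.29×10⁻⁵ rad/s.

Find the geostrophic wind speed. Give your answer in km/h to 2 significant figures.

49 km/h

Coriolis parameter at 50°N:
f = 2Ω sin φ = 2 × 7.29×10⁻⁵ × sin 50° = 1.12×10⁻⁴ s⁻¹
Pressure gradient: |∂P/∂n| = 800 Pa / 572000 m = 1.40×10⁻³ Pa/m
Geostrophic balance (pressure-gradient force = Coriolis force):
V_g = (1/(fρ)) |∂P/∂n| = 1.40×10⁻³ / (1.12×10⁻⁴ × 0.921) = 13.6 m/s
Converting: 13.6 m/s × 3.6 = 49 km/h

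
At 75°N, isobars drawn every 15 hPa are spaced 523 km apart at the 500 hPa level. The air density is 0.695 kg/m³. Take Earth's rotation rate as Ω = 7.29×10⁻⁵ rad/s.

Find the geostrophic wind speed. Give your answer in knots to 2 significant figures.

Coriolis parameter at 75°N:
f = 2Ω sin φ = 2 × 7.29×10⁻⁵ × sin 75° = 1.41×10⁻⁴ s⁻¹
Pressure gradient: |∂P/∂n| = 1500 Pa / 523000 m = 2.87×10⁻³ Pa/m
Geostrophic balance (pressure-gradient force = Coriolis force):
V_g = (1/(fρ)) |∂P/∂n| = 2.87×10⁻³ / (1.41×10⁻⁴ × 0.695) = 29.3 m/s
Converting: 29.3 m/s × 1.944 = 57 knots

57 knots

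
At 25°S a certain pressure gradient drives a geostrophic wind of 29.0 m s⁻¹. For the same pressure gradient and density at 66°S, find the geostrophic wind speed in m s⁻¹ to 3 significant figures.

With the same pressure gradient and density, V_g ∝ 1/f ∝ 1/sin φ.
V₂ = V₁ · sin φ₁ / sin φ₂ = 29.0 × sin 25° / sin 66°
V₂ = 29.0 × 0.4226/0.9135 = 13.4 m s⁻¹

13.4 m s⁻¹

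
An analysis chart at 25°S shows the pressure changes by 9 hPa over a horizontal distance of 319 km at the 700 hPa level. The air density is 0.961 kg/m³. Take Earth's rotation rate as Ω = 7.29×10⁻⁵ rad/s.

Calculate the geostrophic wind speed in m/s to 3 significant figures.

47.6 m/s

Coriolis parameter at 25°S:
f = 2Ω sin φ = 2 × 7.29×10⁻⁵ × sin 25° = 6.16×10⁻⁵ s⁻¹
Pressure gradient: |∂P/∂n| = 900 Pa / 319000 m = 2.82×10⁻³ Pa/m
Geostrophic balance (pressure-gradient force = Coriolis force):
V_g = (1/(fρ)) |∂P/∂n| = 2.82×10⁻³ / (6.16×10⁻⁵ × 0.961) = 47.6 m/s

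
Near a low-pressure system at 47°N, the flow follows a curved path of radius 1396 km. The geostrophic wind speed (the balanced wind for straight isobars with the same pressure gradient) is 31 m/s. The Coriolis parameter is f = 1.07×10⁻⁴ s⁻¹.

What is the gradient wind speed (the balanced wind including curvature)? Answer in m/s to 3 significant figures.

26.4 m/s

Around a low, centrifugal force acts outward with Coriolis, so pressure-gradient force balances both:
(1/ρ)|∂P/∂n| = fV + V²/R  →  V² + fR·V − fR·V_g = 0
With fR = 1.07×10⁻⁴ × 1396×10³ m = 149 m/s:
V = [−fR + √((fR)² + 4 fR V_g)]/2 = [−149 + √(149² + 4×149×31)]/2 = 26.4 m/s
Subgeostrophic (V < V_g = 31 m/s), as expected around a low.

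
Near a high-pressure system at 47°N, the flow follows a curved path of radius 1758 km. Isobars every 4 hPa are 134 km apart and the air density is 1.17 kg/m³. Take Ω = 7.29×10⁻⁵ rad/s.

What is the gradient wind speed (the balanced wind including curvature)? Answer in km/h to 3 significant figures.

101 km/h

Coriolis parameter at 47°N:
f = 2Ω sin φ = 2 × 7.29×10⁻⁵ × sin 47° = 1.07×10⁻⁴ s⁻¹
Pressure gradient: |∂P/∂n| = 400 Pa / 134000 m = 2.99×10⁻³ Pa/m
Geostrophic speed: V_g = |∂P/∂n|/(fρ) = 2.99×10⁻³/(1.07×10⁻⁴ × 1.17) = 23.9 m/s
Around a high, pressure-gradient force acts outward with centrifugal, so Coriolis balances both:
fV = (1/ρ)|∂P/∂n| + V²/R  →  V² − fR·V + fR·V_g = 0
With fR = 1.07×10⁻⁴ × 1758×10³ m = 187 m/s:
V = [fR − √((fR)² − 4 fR V_g)]/2 = [187 − √(187² − 4×187×23.9)]/2 = 28.2 m/s
Supergeostrophic (V > V_g = 23.9 m/s), as expected around a high.
Converting: 28.2 m/s × 3.6 = 101 km/h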